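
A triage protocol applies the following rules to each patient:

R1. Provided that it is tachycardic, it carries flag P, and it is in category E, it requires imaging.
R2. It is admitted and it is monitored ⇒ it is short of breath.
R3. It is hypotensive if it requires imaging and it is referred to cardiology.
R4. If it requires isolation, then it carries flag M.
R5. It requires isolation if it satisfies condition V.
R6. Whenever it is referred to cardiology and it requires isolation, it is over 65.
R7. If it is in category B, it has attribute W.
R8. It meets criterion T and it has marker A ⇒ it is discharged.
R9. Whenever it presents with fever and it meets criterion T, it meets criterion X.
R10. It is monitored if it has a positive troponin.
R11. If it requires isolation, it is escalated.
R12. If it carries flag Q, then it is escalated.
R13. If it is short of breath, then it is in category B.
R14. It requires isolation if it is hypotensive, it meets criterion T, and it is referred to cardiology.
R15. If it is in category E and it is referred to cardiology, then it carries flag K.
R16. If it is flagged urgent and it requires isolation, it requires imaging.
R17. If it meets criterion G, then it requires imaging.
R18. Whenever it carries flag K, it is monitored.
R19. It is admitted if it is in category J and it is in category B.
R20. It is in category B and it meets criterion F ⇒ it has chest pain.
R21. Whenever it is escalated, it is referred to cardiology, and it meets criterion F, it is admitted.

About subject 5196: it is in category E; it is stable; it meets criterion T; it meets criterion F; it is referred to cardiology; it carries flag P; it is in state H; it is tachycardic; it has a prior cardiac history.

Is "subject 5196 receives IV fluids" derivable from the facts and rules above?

Forward chaining from the given facts derives: requires imaging, is hypotensive, requires isolation, carries flag K, is monitored, carries flag M, is over 65, is escalated, is admitted, is short of breath, is in category B, has chest pain, has attribute W.
No rule has "it receives IV fluids" as its conclusion, and it is not among the given facts.

No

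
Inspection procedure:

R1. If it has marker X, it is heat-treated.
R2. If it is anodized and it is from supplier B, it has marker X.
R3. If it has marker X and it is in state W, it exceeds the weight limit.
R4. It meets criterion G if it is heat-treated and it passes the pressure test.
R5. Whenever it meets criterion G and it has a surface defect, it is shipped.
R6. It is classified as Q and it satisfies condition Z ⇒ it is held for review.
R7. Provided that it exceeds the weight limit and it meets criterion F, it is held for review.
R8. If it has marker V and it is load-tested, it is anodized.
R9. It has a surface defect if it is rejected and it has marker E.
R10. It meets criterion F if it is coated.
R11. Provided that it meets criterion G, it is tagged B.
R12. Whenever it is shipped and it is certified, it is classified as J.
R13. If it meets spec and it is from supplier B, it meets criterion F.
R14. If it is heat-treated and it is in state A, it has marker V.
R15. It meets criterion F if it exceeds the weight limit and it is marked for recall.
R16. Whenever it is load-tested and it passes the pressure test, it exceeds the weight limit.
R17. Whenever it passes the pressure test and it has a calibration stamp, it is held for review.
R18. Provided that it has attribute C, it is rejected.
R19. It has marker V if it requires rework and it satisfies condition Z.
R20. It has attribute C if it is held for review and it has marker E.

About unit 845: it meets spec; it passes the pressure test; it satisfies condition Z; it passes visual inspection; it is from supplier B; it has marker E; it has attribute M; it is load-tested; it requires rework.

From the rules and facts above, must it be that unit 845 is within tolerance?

No

Forward chaining from the given facts derives: meets criterion F, exceeds the weight limit, has marker V, is held for review, is anodized, has attribute C, has marker X, is rejected, is heat-treated, meets criterion G, has a surface defect, is tagged B, is shipped.
No rule has "it is within tolerance" as its conclusion, and it is not among the given facts.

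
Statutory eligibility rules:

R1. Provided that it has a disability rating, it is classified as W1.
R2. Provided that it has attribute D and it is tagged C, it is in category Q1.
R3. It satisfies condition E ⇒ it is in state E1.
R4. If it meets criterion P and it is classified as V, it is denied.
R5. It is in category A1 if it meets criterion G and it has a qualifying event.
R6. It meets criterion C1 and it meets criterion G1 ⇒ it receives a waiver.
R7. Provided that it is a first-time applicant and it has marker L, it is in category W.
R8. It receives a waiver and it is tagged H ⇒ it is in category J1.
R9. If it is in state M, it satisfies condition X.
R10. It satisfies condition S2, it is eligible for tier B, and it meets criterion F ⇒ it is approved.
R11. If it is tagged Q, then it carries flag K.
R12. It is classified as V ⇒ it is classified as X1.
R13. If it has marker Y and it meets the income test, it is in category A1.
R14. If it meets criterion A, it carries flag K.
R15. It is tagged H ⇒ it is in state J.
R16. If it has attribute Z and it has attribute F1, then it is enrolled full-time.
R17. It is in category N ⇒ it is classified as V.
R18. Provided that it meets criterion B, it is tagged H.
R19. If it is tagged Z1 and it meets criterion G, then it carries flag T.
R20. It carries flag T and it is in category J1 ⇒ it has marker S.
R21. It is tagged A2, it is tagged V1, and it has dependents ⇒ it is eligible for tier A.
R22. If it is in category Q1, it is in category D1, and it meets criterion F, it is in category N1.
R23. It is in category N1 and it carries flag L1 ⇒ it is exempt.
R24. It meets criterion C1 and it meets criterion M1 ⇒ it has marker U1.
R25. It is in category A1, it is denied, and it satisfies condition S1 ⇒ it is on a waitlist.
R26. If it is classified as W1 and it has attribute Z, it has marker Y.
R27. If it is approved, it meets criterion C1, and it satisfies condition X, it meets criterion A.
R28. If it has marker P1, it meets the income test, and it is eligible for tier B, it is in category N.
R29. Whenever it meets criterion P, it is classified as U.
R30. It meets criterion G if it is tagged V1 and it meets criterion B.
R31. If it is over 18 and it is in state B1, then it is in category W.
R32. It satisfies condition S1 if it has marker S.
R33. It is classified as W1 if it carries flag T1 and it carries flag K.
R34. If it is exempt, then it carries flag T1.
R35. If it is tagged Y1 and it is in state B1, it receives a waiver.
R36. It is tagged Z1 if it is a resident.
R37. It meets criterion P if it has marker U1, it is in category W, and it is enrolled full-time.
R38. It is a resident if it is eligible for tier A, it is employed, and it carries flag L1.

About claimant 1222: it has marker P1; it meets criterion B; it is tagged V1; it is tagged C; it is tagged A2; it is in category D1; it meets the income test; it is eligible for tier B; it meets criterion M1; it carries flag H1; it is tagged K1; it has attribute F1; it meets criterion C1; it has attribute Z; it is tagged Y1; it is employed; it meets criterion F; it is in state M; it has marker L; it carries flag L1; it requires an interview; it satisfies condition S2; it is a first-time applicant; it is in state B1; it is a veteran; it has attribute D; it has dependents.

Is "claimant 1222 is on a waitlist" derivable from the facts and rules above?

Yes

By R2 (it has attribute D, it is tagged C): it is in category Q1.
By R7 (it is a first-time applicant, it has marker L): it is in category W.
By R9 (it is in state M): it satisfies condition X.
By R10 (it satisfies condition S2, it is eligible for tier B, it meets criterion F): it is approved.
By R16 (it has attribute Z, it has attribute F1): it is enrolled full-time.
By R18 (it meets criterion B): it is tagged H.
By R21 (it is tagged A2, it is tagged V1, it has dependents): it is eligible for tier A.
By R22 (it is in category Q1, it is in category D1, it meets criterion F): it is in category N1.
By R23 (it is in category N1, it carries flag L1): it is exempt.
By R24 (it meets criterion C1, it meets criterion M1): it has marker U1.
By R27 (it is approved, it meets criterion C1, it satisfies condition X): it meets criterion A.
By R28 (it has marker P1, it meets the income test, it is eligible for tier B): it is in category N.
By R30 (it is tagged V1, it meets criterion B): it meets criterion G.
By R34 (it is exempt): it carries flag T1.
By R35 (it is tagged Y1, it is in state B1): it receives a waiver.
By R37 (it has marker U1, it is in category W, it is enrolled full-time): it meets criterion P.
By R38 (it is eligible for tier A, it is employed, it carries flag L1): it is a resident.
By R8 (it receives a waiver, it is tagged H): it is in category J1.
By R14 (it meets criterion A): it carries flag K.
By R17 (it is in category N): it is classified as V.
By R33 (it carries flag T1, it carries flag K): it is classified as W1.
By R36 (it is a resident): it is tagged Z1.
By R4 (it meets criterion P, it is classified as V): it is denied.
By R19 (it is tagged Z1, it meets criterion G): it carries flag T.
By R20 (it carries flag T, it is in category J1): it has marker S.
By R26 (it is classified as W1, it has attribute Z): it has marker Y.
By R32 (it has marker S): it satisfies condition S1.
By R13 (it has marker Y, it meets the income test): it is in category A1.
By R25 (it is in category A1, it is denied, it satisfies condition S1): it is on a waitlist.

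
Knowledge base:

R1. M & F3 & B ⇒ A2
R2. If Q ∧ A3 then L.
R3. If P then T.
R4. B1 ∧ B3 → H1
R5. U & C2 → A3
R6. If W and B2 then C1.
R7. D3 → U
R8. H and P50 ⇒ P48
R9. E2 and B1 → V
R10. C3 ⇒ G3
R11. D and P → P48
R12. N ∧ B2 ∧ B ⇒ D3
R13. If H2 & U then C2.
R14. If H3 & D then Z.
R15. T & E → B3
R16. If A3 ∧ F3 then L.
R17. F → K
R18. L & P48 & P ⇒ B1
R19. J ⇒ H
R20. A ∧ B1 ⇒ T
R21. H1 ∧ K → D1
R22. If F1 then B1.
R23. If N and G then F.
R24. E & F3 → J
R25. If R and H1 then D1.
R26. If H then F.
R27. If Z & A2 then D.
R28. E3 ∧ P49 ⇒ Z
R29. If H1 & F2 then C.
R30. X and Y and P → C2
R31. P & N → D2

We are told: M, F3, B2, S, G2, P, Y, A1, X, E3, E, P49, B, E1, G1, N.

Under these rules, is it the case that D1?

A2  (by R1: M, F3, B)
T  (by R3: P)
D3  (by R12: N, B2, B)
B3  (by R15: T, E)
J  (by R24: E, F3)
Z  (by R28: E3, P49)
C2  (by R30: X, Y, P)
U  (by R7: D3)
H  (by R19: J)
F  (by R26: H)
D  (by R27: Z, A2)
A3  (by R5: U, C2)
P48  (by R11: D, P)
L  (by R16: A3, F3)
K  (by R17: F)
B1  (by R18: L, P48, P)
H1  (by R4: B1, B3)
D1  (by R21: H1, K)

Yes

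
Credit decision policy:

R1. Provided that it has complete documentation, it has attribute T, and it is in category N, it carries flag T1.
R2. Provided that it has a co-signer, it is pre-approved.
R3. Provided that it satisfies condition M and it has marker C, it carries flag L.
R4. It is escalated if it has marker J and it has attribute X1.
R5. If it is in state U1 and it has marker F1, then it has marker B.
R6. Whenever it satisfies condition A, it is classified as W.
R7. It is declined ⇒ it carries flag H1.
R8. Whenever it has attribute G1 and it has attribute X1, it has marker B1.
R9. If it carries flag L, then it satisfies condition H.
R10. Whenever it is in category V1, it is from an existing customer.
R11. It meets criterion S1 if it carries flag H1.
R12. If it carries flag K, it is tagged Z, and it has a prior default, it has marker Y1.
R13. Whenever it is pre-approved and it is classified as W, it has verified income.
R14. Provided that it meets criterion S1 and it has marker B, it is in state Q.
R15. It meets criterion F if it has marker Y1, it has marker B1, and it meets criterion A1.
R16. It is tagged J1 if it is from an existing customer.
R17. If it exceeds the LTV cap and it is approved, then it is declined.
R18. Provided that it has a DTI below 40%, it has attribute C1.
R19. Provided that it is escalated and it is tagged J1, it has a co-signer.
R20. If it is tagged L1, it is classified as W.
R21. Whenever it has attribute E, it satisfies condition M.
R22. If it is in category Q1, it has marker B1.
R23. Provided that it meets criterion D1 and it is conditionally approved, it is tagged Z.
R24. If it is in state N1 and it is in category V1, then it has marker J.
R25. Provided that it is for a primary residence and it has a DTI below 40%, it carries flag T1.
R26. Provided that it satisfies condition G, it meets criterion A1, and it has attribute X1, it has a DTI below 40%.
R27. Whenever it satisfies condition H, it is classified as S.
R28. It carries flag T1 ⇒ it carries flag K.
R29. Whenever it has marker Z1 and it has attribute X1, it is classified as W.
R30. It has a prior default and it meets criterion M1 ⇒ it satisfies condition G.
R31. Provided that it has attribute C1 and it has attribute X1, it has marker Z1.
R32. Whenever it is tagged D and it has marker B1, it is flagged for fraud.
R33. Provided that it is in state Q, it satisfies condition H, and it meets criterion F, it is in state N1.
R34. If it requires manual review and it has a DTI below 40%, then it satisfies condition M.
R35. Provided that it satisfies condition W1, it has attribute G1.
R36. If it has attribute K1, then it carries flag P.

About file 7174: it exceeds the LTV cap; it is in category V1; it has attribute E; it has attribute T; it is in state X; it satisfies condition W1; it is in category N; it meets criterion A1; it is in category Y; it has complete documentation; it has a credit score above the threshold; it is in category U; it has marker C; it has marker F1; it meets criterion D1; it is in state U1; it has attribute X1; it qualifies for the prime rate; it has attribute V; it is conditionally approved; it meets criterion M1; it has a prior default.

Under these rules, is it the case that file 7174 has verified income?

No

Forward chaining from the given facts derives: carries flag T1, has marker B, is from an existing customer, is tagged J1, satisfies condition M, is tagged Z, carries flag K, satisfies condition G, has attribute G1, carries flag L, has marker B1, satisfies condition H, has marker Y1, meets criterion F, has a DTI below 40%, is classified as S, has attribute C1, has marker Z1, is classified as W.
The only rule concluding "it has verified income" is R13, which needs "it is pre-approved"; that is never established.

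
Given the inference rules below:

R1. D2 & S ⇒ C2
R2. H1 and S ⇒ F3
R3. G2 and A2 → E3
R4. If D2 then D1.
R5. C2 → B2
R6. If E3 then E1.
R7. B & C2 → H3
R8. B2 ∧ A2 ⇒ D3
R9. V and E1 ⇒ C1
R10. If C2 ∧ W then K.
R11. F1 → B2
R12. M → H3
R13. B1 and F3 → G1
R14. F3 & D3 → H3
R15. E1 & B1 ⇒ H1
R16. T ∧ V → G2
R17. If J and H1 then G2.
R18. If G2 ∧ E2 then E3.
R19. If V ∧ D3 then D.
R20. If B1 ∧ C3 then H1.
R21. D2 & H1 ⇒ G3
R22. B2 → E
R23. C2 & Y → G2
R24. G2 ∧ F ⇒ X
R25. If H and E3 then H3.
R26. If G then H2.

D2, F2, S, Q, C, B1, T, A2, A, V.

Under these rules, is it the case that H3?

Yes

C2  (by R1: D2, S)
B2  (by R5: C2)
D3  (by R8: B2, A2)
G2  (by R16: T, V)
E3  (by R3: G2, A2)
E1  (by R6: E3)
H1  (by R15: E1, B1)
F3  (by R2: H1, S)
H3  (by R14: F3, D3)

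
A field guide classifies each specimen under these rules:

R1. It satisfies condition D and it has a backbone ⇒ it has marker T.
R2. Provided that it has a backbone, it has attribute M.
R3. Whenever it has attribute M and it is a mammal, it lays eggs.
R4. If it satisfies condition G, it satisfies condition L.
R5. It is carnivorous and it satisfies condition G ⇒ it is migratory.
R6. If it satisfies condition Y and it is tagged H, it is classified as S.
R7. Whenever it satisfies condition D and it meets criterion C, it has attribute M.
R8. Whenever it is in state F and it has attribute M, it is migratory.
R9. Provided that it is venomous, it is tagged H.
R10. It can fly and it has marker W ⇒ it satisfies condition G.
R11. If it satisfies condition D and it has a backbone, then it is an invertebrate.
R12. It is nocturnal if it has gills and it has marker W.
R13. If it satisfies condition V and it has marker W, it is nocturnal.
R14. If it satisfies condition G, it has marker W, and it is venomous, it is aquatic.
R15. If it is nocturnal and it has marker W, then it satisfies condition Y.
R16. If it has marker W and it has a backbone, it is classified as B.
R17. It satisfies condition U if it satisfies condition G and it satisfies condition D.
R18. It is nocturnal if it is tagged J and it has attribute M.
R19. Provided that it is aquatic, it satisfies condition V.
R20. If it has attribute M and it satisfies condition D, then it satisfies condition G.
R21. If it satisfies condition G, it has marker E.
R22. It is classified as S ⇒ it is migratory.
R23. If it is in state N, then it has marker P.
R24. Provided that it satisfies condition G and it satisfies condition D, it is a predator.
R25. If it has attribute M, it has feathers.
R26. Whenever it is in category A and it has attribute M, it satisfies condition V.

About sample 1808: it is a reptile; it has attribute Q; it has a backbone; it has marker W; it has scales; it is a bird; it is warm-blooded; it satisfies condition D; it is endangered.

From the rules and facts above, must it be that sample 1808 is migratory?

No

Forward chaining from the given facts derives: has marker T, has attribute M, is an invertebrate, is classified as B, satisfies condition G, has marker E, is a predator, has feathers, satisfies condition L, satisfies condition U.
Rules concluding "it is migratory": R5 needs "it is carnivorous"; R8 needs "it is in state F"; R22 needs "it is classified as S" — none of these are established.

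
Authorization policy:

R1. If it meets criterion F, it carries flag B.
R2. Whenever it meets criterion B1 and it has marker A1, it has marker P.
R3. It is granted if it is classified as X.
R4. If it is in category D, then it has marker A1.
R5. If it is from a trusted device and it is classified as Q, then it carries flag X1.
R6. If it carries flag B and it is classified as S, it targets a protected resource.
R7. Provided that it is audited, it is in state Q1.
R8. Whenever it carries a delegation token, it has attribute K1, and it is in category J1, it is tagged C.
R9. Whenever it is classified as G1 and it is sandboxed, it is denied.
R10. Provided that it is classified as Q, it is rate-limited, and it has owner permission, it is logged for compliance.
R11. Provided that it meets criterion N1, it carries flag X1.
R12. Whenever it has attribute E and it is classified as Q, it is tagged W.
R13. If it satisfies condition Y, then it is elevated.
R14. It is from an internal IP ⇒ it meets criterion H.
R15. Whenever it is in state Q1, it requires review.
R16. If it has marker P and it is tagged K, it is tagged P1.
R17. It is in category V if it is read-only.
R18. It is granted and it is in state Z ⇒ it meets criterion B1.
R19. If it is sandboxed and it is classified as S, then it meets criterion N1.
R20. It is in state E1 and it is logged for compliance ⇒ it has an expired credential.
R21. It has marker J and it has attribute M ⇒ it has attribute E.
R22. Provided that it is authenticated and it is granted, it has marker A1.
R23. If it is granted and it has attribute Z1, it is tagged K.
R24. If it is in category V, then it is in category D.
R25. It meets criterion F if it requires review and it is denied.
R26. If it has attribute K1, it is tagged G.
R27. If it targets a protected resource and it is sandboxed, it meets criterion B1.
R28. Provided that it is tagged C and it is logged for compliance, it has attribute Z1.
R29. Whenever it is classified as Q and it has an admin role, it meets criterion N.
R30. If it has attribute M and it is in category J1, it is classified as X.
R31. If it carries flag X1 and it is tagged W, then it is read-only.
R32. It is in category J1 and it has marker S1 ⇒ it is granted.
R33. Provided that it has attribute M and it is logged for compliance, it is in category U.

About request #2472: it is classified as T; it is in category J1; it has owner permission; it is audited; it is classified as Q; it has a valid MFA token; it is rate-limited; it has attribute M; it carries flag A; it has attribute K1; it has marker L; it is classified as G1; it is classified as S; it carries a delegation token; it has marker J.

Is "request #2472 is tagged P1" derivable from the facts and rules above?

No

Forward chaining from the given facts derives: is in state Q1, is tagged C, is logged for compliance, requires review, has attribute E, is tagged G, has attribute Z1, is classified as X, is in category U, is granted, is tagged W, is tagged K.
The only rule concluding "it is tagged P1" is R16, which needs "it has marker P"; that is never established.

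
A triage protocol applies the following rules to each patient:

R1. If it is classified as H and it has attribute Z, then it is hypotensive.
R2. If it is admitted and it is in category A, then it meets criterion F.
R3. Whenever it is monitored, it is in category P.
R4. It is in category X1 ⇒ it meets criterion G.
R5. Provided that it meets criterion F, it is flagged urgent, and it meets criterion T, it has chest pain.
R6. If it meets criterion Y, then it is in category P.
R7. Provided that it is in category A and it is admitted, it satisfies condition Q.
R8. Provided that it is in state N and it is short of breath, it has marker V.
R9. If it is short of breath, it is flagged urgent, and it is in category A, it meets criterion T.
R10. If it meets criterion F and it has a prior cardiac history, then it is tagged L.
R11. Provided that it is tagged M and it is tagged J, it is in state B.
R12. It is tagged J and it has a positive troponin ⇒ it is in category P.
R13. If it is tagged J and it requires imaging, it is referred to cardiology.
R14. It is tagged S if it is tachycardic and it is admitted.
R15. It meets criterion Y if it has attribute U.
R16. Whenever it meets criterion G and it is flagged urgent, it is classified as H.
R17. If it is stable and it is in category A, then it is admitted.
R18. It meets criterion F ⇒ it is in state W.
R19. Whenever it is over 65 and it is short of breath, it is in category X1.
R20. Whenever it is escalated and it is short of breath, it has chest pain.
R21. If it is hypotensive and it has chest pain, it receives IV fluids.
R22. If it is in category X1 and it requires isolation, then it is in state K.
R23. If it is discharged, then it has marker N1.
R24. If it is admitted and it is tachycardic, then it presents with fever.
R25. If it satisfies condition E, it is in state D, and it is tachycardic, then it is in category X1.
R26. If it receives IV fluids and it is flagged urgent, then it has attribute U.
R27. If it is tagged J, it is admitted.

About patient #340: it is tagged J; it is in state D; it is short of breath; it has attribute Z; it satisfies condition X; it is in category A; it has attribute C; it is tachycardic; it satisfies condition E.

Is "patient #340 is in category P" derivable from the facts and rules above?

No

Forward chaining from the given facts derives: is in category X1, is admitted, meets criterion F, meets criterion G, satisfies condition Q, is tagged S, is in state W, presents with fever.
Rules concluding "it is in category P": R3 needs "it is monitored"; R6 needs "it meets criterion Y"; R12 needs "it has a positive troponin" — none of these are established.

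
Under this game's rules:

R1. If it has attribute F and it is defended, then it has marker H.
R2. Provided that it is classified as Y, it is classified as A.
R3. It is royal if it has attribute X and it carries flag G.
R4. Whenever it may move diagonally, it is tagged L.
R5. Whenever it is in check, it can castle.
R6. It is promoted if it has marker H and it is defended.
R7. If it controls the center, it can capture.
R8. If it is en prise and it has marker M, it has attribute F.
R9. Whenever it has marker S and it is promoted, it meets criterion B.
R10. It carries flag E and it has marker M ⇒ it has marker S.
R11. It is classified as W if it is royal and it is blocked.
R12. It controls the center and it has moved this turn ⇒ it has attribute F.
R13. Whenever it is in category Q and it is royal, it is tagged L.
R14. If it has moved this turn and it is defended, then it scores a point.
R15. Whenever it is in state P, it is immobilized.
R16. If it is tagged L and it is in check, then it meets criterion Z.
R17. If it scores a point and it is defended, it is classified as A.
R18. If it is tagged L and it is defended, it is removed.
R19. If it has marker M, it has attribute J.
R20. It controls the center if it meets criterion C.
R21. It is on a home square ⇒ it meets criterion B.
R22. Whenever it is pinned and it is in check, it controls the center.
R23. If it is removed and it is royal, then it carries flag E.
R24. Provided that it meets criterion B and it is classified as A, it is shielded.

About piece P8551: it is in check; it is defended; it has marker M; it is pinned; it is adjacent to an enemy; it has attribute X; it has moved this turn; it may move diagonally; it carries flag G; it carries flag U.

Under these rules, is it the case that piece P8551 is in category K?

Forward chaining from the given facts derives: is royal, is tagged L, can castle, scores a point, meets criterion Z, is classified as A, is removed, has attribute J, controls the center, carries flag E, can capture, has marker S, has attribute F, has marker H, is promoted, meets criterion B, is shielded.
No rule has "it is in category K" as its conclusion, and it is not among the given facts.

No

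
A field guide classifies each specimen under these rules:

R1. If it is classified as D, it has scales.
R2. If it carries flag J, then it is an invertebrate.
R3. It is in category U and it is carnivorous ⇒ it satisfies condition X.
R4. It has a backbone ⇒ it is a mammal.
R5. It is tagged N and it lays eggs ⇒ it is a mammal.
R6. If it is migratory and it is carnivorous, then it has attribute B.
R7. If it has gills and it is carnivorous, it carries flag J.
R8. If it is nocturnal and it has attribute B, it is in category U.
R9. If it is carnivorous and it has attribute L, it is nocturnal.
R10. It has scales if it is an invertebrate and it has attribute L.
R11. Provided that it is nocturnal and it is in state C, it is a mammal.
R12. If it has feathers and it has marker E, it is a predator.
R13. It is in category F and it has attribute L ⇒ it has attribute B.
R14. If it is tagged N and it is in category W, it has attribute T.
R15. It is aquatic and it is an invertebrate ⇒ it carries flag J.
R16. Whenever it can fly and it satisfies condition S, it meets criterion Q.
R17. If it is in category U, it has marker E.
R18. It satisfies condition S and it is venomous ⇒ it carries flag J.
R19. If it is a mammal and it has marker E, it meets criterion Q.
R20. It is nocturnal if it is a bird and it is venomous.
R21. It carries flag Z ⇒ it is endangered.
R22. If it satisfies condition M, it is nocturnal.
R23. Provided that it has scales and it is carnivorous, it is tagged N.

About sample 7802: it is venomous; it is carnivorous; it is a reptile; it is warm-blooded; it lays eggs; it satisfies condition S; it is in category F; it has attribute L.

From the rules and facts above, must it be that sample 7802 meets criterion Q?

Yes

By R9 (it is carnivorous, it has attribute L): it is nocturnal.
By R13 (it is in category F, it has attribute L): it has attribute B.
By R18 (it satisfies condition S, it is venomous): it carries flag J.
By R2 (it carries flag J): it is an invertebrate.
By R8 (it is nocturnal, it has attribute B): it is in category U.
By R10 (it is an invertebrate, it has attribute L): it has scales.
By R17 (it is in category U): it has marker E.
By R23 (it has scales, it is carnivorous): it is tagged N.
By R5 (it is tagged N, it lays eggs): it is a mammal.
By R19 (it is a mammal, it has marker E): it meets criterion Q.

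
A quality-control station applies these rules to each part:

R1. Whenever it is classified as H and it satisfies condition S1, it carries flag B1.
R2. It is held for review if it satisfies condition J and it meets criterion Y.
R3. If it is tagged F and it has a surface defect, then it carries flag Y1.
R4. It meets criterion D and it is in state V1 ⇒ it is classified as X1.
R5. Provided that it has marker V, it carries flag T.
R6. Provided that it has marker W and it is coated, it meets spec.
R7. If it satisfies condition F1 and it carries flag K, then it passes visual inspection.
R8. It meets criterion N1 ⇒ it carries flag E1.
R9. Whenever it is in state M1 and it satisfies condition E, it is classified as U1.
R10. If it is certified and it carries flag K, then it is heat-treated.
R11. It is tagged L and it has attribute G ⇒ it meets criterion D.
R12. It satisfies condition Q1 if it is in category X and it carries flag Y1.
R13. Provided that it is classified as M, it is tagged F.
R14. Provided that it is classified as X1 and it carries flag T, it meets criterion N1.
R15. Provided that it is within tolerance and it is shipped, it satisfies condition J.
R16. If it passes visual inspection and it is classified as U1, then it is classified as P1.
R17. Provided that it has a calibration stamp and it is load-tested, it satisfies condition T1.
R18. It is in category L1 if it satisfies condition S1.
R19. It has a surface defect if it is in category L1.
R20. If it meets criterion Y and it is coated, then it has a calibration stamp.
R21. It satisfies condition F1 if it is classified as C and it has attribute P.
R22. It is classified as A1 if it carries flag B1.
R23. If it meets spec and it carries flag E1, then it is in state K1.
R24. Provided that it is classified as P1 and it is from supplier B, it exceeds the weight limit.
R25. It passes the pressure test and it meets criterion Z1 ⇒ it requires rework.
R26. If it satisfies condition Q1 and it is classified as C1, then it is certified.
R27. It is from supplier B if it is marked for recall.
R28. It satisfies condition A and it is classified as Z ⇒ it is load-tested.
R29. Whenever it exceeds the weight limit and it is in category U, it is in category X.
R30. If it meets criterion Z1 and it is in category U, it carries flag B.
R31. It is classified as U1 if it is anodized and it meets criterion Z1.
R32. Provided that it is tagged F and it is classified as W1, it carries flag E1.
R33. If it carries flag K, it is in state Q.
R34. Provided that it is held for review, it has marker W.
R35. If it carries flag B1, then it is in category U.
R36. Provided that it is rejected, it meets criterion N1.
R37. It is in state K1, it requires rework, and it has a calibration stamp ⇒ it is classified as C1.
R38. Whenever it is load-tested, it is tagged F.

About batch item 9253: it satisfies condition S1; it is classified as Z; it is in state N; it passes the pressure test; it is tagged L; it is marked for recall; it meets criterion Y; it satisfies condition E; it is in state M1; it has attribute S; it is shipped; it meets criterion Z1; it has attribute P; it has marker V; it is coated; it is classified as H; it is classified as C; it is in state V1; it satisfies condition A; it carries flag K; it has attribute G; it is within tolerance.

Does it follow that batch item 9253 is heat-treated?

Yes

By R1 (it is classified as H, it satisfies condition S1): it carries flag B1.
By R5 (it has marker V): it carries flag T.
By R9 (it is in state M1, it satisfies condition E): it is classified as U1.
By R11 (it is tagged L, it has attribute G): it meets criterion D.
By R15 (it is within tolerance, it is shipped): it satisfies condition J.
By R18 (it satisfies condition S1): it is in category L1.
By R19 (it is in category L1): it has a surface defect.
By R20 (it meets criterion Y, it is coated): it has a calibration stamp.
By R21 (it is classified as C, it has attribute P): it satisfies condition F1.
By R25 (it passes the pressure test, it meets criterion Z1): it requires rework.
By R27 (it is marked for recall): it is from supplier B.
By R28 (it satisfies condition A, it is classified as Z): it is load-tested.
By R35 (it carries flag B1): it is in category U.
By R38 (it is load-tested): it is tagged F.
By R2 (it satisfies condition J, it meets criterion Y): it is held for review.
By R3 (it is tagged F, it has a surface defect): it carries flag Y1.
By R4 (it meets criterion D, it is in state V1): it is classified as X1.
By R7 (it satisfies condition F1, it carries flag K): it passes visual inspection.
By R14 (it is classified as X1, it carries flag T): it meets criterion N1.
By R16 (it passes visual inspection, it is classified as U1): it is classified as P1.
By R24 (it is classified as P1, it is from supplier B): it exceeds the weight limit.
By R29 (it exceeds the weight limit, it is in category U): it is in category X.
By R34 (it is held for review): it has marker W.
By R6 (it has marker W, it is coated): it meets spec.
By R8 (it meets criterion N1): it carries flag E1.
By R12 (it is in category X, it carries flag Y1): it satisfies condition Q1.
By R23 (it meets spec, it carries flag E1): it is in state K1.
By R37 (it is in state K1, it requires rework, it has a calibration stamp): it is classified as C1.
By R26 (it satisfies condition Q1, it is classified as C1): it is certified.
By R10 (it is certified, it carries flag K): it is heat-treated.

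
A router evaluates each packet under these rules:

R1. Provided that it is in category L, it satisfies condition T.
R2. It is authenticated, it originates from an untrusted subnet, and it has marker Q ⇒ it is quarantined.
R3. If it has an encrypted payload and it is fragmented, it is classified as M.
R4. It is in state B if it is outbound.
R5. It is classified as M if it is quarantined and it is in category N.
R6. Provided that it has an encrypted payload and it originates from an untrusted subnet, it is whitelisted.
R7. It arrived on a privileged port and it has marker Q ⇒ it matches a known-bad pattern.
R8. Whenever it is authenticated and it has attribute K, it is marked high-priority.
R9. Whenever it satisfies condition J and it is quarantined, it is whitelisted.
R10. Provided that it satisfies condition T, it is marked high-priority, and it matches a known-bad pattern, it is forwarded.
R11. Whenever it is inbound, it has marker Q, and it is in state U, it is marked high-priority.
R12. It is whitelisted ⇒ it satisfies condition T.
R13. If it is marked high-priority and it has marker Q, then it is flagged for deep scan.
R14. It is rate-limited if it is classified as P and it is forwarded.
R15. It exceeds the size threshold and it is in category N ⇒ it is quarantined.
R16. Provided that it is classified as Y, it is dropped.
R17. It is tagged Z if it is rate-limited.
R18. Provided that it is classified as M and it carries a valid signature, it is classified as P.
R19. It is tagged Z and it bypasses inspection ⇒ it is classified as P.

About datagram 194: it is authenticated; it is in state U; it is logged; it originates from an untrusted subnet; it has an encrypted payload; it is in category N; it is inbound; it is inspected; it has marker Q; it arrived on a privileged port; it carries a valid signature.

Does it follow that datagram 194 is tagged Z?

Yes

By R2 (it is authenticated, it originates from an untrusted subnet, it has marker Q): it is quarantined.
By R5 (it is quarantined, it is in category N): it is classified as M.
By R6 (it has an encrypted payload, it originates from an untrusted subnet): it is whitelisted.
By R7 (it arrived on a privileged port, it has marker Q): it matches a known-bad pattern.
By R11 (it is inbound, it has marker Q, it is in state U): it is marked high-priority.
By R12 (it is whitelisted): it satisfies condition T.
By R18 (it is classified as M, it carries a valid signature): it is classified as P.
By R10 (it satisfies condition T, it is marked high-priority, it matches a known-bad pattern): it is forwarded.
By R14 (it is classified as P, it is forwarded): it is rate-limited.
By R17 (it is rate-limited): it is tagged Z.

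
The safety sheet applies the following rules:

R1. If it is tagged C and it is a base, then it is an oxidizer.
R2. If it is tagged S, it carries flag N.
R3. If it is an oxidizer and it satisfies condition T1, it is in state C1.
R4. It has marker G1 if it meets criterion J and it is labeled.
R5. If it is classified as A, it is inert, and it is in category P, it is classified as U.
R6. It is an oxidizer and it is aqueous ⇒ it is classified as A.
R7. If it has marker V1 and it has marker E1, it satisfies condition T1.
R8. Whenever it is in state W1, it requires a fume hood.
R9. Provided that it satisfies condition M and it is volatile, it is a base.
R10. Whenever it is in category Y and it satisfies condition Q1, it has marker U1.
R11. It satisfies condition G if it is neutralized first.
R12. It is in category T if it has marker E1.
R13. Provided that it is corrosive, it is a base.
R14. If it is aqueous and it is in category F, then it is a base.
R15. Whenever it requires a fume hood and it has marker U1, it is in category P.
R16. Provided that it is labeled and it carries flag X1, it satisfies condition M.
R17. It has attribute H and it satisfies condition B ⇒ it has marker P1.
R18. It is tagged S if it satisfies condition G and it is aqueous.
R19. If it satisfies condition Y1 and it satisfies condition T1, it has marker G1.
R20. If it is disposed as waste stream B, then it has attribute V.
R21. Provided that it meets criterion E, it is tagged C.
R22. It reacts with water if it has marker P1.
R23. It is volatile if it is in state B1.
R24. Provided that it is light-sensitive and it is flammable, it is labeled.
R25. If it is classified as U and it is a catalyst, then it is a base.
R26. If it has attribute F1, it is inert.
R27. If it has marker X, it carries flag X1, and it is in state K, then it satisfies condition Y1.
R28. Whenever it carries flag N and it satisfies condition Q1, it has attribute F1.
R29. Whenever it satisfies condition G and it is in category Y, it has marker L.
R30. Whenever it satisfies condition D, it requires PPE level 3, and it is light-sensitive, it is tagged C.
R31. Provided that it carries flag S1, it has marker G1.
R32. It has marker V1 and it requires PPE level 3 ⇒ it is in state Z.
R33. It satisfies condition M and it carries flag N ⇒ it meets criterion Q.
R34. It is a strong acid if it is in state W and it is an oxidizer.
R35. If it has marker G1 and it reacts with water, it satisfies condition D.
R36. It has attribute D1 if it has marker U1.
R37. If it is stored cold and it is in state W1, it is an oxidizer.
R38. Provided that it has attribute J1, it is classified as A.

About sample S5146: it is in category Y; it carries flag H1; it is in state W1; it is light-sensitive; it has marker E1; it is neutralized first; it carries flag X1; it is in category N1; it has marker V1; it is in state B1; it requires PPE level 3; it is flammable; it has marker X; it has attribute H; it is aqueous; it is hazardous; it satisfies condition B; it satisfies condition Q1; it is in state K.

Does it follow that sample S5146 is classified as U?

Yes

By R7 (it has marker V1, it has marker E1): it satisfies condition T1.
By R8 (it is in state W1): it requires a fume hood.
By R10 (it is in category Y, it satisfies condition Q1): it has marker U1.
By R11 (it is neutralized first): it satisfies condition G.
By R15 (it requires a fume hood, it has marker U1): it is in category P.
By R17 (it has attribute H, it satisfies condition B): it has marker P1.
By R18 (it satisfies condition G, it is aqueous): it is tagged S.
By R22 (it has marker P1): it reacts with water.
By R23 (it is in state B1): it is volatile.
By R24 (it is light-sensitive, it is flammable): it is labeled.
By R27 (it has marker X, it carries flag X1, it is in state K): it satisfies condition Y1.
By R2 (it is tagged S): it carries flag N.
By R16 (it is labeled, it carries flag X1): it satisfies condition M.
By R19 (it satisfies condition Y1, it satisfies condition T1): it has marker G1.
By R28 (it carries flag N, it satisfies condition Q1): it has attribute F1.
By R35 (it has marker G1, it reacts with water): it satisfies condition D.
By R9 (it satisfies condition M, it is volatile): it is a base.
By R26 (it has attribute F1): it is inert.
By R30 (it satisfies condition D, it requires PPE level 3, it is light-sensitive): it is tagged C.
By R1 (it is tagged C, it is a base): it is an oxidizer.
By R6 (it is an oxidizer, it is aqueous): it is classified as A.
By R5 (it is classified as A, it is inert, it is in category P): it is classified as U.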